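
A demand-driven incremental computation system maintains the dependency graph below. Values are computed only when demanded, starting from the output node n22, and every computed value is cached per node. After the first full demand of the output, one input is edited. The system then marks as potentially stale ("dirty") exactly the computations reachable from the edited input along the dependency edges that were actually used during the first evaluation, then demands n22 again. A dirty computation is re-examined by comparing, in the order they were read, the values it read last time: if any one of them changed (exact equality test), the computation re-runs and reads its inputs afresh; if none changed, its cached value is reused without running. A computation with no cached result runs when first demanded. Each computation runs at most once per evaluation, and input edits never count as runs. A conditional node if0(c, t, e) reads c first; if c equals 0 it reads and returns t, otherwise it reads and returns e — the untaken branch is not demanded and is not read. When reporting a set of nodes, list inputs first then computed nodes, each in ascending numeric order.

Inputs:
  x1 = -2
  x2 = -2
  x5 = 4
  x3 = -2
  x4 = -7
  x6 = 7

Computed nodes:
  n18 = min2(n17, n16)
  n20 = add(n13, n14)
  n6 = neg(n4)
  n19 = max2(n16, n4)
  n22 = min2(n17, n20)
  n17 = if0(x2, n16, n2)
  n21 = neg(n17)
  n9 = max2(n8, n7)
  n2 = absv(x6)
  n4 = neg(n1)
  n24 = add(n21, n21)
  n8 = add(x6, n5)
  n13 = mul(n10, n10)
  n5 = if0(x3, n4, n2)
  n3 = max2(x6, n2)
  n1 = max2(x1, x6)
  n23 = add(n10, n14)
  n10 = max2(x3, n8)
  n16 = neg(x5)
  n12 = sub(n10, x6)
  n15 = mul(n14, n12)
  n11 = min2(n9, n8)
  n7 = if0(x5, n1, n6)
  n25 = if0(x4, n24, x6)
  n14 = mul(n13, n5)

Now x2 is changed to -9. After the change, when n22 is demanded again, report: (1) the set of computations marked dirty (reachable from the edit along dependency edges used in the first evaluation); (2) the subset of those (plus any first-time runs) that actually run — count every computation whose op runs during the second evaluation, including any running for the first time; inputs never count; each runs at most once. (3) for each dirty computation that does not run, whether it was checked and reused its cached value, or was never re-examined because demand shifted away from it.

Marked dirty: n17, n22.
Computations that run: n17 — 1 in total.
Checked but reused from cache: n22.
Key observation: the change is absorbed at n17 — it re-runs but produces the same value, and the output's value is unchanged.

First evaluation (everything demanded from the output):
  n2 = absv(7) = 7
  n5 = if0(x3=-2 -> else branch n2) = 7
  n8 = add(7, 7) = 14
  n10 = max2(-2, 14) = 14
  n13 = mul(14, 14) = 196
  n14 = mul(196, 7) = 1372
  n17 = if0(x2=-2 -> else branch n2) = 7
  n20 = add(196, 1372) = 1568
  n22 = min2(7, 1568) = 7

Propagation after the edit:
  n17: runs — x2 -2->-9; result 7 (same value as before).
  n22: checked — values it read are unchanged (n17 unchanged, n20 unchanged); reused cached 7 without running.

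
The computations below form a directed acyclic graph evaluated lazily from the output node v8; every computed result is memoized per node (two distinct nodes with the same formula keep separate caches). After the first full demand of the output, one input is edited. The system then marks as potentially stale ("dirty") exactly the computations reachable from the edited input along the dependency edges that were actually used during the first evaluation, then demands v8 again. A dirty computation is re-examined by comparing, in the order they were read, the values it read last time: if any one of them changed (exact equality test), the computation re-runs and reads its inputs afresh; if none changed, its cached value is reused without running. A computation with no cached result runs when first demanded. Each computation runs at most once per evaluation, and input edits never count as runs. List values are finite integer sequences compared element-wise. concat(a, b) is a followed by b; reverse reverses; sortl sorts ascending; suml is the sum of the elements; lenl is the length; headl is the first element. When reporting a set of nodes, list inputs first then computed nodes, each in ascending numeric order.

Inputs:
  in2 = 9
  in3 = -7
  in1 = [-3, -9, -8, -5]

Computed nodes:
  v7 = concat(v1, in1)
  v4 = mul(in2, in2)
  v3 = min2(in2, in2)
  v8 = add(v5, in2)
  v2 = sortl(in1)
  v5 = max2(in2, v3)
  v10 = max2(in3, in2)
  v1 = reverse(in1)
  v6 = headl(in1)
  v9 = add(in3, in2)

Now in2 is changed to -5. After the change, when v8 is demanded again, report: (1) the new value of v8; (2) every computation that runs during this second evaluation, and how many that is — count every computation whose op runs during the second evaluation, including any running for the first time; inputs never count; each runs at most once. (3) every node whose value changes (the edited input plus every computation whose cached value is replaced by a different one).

Demanding v8 again yields -10.
3 computations run: v3, v5, v8.
The nodes whose values change: in2, v3, v5, v8.

First demand of the output computes:
  v3 = min2(9, 9) = 9
  v5 = max2(9, 9) = 9
  v8 = add(9, 9) = 18

After the edit, cleaning proceeds:
  v3: a read changed (in2 9->-5; in2 9->-5) — executes, giving -5.
  v5: a read changed (in2 9->-5; v3 9->-5) — executes, giving -5.
  v8: a read changed (v5 9->-5; in2 9->-5) — executes, giving -10.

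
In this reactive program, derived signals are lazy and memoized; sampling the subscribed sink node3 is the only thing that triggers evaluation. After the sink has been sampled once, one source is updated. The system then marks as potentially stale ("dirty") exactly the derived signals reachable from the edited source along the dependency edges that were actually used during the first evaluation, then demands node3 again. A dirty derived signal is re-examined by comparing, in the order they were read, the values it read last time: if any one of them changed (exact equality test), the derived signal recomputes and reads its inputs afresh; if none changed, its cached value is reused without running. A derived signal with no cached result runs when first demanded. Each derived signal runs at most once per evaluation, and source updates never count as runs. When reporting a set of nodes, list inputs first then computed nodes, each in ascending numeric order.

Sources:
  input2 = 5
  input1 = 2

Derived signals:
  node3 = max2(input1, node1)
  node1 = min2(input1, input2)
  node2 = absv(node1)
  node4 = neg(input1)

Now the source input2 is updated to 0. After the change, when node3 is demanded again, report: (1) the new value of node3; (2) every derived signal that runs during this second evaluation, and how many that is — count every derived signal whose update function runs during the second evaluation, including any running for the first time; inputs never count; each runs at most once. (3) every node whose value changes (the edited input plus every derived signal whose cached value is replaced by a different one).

First demand of the output computes:
  node1 = min2(2, 5) = 2
  node3 = max2(2, 2) = 2

After the edit, cleaning proceeds:
  node1: a read changed (input2 5->0) — executes, giving 0.
  node3: a read changed (node1 2->0) — executes, giving 2 — identical to its old value.

Demanding node3 again yields 2.
2 derived signals run: node1, node3.
The nodes whose values change: input2, node1.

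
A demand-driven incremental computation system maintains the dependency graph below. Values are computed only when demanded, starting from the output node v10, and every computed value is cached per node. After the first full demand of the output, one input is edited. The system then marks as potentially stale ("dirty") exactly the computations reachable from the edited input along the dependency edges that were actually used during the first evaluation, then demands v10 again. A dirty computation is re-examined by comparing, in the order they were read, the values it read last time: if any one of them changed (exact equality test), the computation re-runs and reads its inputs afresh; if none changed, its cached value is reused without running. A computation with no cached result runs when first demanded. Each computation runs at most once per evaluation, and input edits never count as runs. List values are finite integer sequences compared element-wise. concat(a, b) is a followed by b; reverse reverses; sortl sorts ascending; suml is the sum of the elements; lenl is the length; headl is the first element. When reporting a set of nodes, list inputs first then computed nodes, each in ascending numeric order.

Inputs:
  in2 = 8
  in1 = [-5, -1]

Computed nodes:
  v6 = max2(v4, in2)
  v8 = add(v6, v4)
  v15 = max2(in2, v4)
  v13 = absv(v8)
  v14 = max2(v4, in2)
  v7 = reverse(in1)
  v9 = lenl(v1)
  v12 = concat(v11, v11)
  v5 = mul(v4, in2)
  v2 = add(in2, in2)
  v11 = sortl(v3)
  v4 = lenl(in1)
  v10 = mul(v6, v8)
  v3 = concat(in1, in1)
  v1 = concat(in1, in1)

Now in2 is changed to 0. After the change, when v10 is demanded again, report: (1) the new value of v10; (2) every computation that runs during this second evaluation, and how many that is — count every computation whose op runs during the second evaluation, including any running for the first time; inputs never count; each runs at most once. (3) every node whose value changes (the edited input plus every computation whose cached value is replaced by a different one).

New value of v10: 8.
Computations that run: v6, v8, v10 — 3 in total.
Values that change: in2, v6, v8, v10.

First evaluation (everything demanded from the output):
  v4 = lenl([-5, -1]) = 2
  v6 = max2(2, 8) = 8
  v8 = add(8, 2) = 10
  v10 = mul(8, 10) = 80

Propagation after the edit:
  v6: runs — in2 8->0; result 2.
  v8: runs — v6 8->2; result 4.
  v10: runs — v6 8->2; v8 10->4; result 8.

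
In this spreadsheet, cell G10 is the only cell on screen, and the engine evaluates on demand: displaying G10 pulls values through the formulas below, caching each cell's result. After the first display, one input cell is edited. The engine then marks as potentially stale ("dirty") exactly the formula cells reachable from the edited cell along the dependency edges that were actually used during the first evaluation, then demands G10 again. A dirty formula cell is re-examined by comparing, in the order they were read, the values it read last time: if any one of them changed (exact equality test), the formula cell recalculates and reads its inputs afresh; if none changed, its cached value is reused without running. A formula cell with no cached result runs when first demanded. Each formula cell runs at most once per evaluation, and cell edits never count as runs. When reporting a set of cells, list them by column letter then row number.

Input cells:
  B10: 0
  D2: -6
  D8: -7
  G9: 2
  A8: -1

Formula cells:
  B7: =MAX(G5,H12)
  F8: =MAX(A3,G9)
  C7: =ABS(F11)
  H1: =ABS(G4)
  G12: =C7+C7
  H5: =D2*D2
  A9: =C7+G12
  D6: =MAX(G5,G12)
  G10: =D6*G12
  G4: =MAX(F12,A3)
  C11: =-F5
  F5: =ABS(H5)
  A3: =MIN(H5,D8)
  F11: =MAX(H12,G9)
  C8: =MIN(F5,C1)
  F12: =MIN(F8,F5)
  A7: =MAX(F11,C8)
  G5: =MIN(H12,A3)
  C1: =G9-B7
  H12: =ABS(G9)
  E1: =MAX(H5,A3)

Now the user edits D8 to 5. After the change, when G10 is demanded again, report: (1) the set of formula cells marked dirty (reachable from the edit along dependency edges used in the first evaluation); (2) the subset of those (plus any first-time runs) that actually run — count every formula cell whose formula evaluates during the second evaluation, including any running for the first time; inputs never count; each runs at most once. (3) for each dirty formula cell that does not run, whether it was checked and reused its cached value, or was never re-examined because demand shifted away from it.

Initial pass — values computed on the first demand:
  H5 = -6 * -6 = 36
  A3 = MIN(36, -7) = -7
  H12 = ABS(2) = 2
  F11 = MAX(2, 2) = 2
  C7 = ABS(2) = 2
  G5 = MIN(2, -7) = -7
  G12 = 2 + 2 = 4
  D6 = MAX(-7, 4) = 4
  G10 = 4 * 4 = 16

Second demand — change propagation:
  A3: re-runs because D8 -7->5; new result 5.
  G5: re-runs because A3 -7->5; new result 2.
  D6: re-runs because G5 -7->2; new result 4 (unchanged).
  G10: re-examined; everything it read last time is the same (D6 unchanged, G12 unchanged) — cache 16 kept, no run.

The important point: D6 recomputes to an identical value, and the output ends up unchanged.

Dirty set: A3, D6, G5, G10.
Run set: A3, D6, G5 (3 run).
Re-examined without running (cache reused): G10.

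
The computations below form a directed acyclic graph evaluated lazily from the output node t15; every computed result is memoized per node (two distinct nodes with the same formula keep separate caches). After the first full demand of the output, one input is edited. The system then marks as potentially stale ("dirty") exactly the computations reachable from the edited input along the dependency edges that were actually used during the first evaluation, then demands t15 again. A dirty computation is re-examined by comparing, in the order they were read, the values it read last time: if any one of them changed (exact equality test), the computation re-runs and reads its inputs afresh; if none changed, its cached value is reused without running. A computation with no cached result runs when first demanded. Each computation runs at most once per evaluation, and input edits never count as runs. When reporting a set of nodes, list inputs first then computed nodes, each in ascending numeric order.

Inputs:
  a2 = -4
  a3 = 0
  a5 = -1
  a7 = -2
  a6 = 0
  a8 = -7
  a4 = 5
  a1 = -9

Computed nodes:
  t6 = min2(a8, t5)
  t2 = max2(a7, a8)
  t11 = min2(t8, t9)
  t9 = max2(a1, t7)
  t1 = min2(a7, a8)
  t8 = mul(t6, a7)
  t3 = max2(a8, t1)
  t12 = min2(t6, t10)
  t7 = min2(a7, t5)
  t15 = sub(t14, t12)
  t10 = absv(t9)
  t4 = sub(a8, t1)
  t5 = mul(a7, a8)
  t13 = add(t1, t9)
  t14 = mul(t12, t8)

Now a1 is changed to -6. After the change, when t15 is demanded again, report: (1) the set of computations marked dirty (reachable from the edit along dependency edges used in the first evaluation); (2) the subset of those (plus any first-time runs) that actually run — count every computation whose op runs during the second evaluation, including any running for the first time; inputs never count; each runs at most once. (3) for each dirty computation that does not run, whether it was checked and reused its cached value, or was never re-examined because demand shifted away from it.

The edit dirties: t9, t10, t12, t14, t15.
1 computations run: t9.
Cache hits after checking: t10, t12, t14, t15.
Note the absorption at t9: it re-runs yet its value is the same, leaving the output's value untouched.

First demand of the output computes:
  t5 = mul(-2, -7) = 14
  t6 = min2(-7, 14) = -7
  t7 = min2(-2, 14) = -2
  t8 = mul(-7, -2) = 14
  t9 = max2(-9, -2) = -2
  t10 = absv(-2) = 2
  t12 = min2(-7, 2) = -7
  t14 = mul(-7, 14) = -98
  t15 = sub(-98, -7) = -91

After the edit, cleaning proceeds:
  t9: a read changed (a1 -9->-6) — executes, giving -2 — identical to its old value.
  t10: dirty, but its reads are unchanged (t9 unchanged); cached 2 stands.
  t12: dirty, but its reads are unchanged (t6 unchanged, t10 unchanged); cached -7 stands.
  t14: dirty, but its reads are unchanged (t12 unchanged, t8 unchanged); cached -98 stands.
  t15: dirty, but its reads are unchanged (t14 unchanged, t12 unchanged); cached -91 stands.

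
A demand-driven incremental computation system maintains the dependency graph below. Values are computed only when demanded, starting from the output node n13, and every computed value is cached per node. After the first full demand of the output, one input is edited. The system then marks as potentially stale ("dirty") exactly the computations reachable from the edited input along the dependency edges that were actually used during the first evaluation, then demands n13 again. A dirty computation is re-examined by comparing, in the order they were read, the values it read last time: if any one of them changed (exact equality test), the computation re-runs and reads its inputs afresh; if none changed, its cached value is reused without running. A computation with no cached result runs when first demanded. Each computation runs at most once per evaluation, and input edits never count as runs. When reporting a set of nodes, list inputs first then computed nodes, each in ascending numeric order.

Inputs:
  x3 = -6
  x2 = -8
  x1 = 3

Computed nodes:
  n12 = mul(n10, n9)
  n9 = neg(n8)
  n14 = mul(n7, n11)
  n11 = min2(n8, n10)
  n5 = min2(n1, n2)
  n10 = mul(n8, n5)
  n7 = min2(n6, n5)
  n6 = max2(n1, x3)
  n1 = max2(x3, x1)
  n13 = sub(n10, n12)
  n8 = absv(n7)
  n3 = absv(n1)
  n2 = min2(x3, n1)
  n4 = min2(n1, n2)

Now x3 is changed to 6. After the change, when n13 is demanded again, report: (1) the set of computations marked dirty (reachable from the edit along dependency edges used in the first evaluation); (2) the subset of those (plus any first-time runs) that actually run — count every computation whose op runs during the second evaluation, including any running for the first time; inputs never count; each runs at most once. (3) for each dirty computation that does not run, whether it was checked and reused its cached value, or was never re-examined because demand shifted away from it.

Marked dirty: n1, n2, n5, n6, n7, n8, n9, n10, n12, n13.
Computations that run: n1, n2, n5, n6, n7, n8, n10, n12, n13 — 9 in total.
Checked but reused from cache: n9.
Key observation: the cutoff stops propagation at n9 — its inputs' values are unchanged, so it reuses its cache.

First evaluation (everything demanded from the output):
  n1 = max2(-6, 3) = 3
  n2 = min2(-6, 3) = -6
  n5 = min2(3, -6) = -6
  n6 = max2(3, -6) = 3
  n7 = min2(3, -6) = -6
  n8 = absv(-6) = 6
  n9 = neg(6) = -6
  n10 = mul(6, -6) = -36
  n12 = mul(-36, -6) = 216
  n13 = sub(-36, 216) = -252

Propagation after the edit:
  n1: runs — x3 -6->6; result 6.
  n2: runs — x3 -6->6; n1 3->6; result 6.
  n5: runs — n1 3->6; n2 -6->6; result 6.
  n6: runs — n1 3->6; x3 -6->6; result 6.
  n7: runs — n6 3->6; n5 -6->6; result 6.
  n8: runs — n7 -6->6; result 6 (same value as before).
  n9: checked — values it read are unchanged (n8 unchanged); reused cached -6 without running.
  n10: runs — n5 -6->6; result 36.
  n12: runs — n10 -36->36; result -216.
  n13: runs — n10 -36->36; n12 216->-216; result 252.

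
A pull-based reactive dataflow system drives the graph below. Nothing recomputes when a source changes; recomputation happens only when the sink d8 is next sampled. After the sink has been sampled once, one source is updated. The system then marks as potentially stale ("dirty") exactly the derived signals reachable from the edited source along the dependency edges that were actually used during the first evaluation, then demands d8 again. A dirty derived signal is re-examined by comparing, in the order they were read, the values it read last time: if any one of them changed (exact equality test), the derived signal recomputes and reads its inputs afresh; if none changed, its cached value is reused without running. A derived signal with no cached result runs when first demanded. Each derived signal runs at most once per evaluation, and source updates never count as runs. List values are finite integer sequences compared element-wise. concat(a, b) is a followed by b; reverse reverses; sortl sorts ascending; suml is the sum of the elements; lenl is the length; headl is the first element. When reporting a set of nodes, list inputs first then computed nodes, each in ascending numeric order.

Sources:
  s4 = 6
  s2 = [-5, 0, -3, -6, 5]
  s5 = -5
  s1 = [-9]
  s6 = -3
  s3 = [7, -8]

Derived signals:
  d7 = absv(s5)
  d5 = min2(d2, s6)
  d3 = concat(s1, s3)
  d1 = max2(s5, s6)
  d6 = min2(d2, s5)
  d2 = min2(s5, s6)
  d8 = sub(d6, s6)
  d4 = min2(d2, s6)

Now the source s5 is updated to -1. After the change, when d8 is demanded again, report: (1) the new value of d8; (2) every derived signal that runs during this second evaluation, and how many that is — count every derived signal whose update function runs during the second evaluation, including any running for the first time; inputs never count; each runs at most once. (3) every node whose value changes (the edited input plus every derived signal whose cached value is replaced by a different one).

First evaluation (everything demanded from the output):
  d2 = min2(-5, -3) = -5
  d6 = min2(-5, -5) = -5
  d8 = sub(-5, -3) = -2

Propagation after the edit:
  d2: runs — s5 -5->-1; result -3.
  d6: runs — d2 -5->-3; s5 -5->-1; result -3.
  d8: runs — d6 -5->-3; result 0.

New value of d8: 0.
Derived signals that run: d2, d6, d8 — 3 in total.
Values that change: s5, d2, d6, d8.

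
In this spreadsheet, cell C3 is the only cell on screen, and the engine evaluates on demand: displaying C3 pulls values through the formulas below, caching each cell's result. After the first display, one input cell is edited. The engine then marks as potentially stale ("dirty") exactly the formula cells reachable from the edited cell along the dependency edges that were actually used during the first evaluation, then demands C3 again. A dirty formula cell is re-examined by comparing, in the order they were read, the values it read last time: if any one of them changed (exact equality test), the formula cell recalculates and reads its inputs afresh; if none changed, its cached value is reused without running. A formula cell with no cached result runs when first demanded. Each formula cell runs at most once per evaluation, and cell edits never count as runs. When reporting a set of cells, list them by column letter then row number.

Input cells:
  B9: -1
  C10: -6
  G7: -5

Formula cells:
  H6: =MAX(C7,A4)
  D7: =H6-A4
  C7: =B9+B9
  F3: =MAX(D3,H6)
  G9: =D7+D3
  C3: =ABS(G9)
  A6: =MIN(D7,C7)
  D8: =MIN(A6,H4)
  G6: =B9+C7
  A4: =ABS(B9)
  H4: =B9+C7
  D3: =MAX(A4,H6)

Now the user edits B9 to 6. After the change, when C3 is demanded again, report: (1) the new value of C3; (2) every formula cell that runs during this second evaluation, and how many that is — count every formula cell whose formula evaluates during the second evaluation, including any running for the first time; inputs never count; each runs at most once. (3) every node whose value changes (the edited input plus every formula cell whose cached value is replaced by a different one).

Initial pass — values computed on the first demand:
  A4 = ABS(-1) = 1
  C7 = -1 + -1 = -2
  H6 = MAX(-2, 1) = 1
  D3 = MAX(1, 1) = 1
  D7 = 1 - 1 = 0
  G9 = 0 + 1 = 1
  C3 = ABS(1) = 1

Second demand — change propagation:
  A4: re-runs because B9 -1->6; new result 6.
  C7: re-runs because B9 -1->6; B9 -1->6; new result 12.
  H6: re-runs because C7 -2->12; A4 1->6; new result 12.
  D3: re-runs because A4 1->6; H6 1->12; new result 12.
  D7: re-runs because H6 1->12; A4 1->6; new result 6.
  G9: re-runs because D7 0->6; D3 1->12; new result 18.
  C3: re-runs because G9 1->18; new result 18.

C3 now evaluates to 18.
Run set: A4, C3, C7, D3, D7, G9, H6 (7 run).
Changed values: A4, B9, C3, C7, D3, D7, G9, H6.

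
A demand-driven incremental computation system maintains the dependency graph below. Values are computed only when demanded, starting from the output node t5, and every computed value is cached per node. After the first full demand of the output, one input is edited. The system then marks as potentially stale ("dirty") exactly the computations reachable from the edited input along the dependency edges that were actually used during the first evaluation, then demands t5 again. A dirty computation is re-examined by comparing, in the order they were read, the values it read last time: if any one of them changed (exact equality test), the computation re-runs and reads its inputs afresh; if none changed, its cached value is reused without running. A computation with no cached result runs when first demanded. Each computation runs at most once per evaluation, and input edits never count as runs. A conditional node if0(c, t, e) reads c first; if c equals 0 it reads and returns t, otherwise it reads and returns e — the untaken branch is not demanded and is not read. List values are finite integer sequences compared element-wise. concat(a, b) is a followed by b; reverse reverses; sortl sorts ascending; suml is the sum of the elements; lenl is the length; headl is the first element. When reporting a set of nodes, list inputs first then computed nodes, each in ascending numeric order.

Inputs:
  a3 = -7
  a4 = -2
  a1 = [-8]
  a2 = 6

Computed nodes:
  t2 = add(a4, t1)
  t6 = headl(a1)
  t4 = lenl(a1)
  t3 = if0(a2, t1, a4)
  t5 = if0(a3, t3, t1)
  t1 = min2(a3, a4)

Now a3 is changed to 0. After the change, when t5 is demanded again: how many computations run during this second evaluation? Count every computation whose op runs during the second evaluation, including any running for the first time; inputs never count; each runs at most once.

Computations that run: t3, t5 — 2 in total.
Key observation: a condition flipped, so demand moved to the other branch — t1 is never re-examined.

First evaluation (everything demanded from the output):
  t1 = min2(-7, -2) = -7
  t5 = if0(a3=-7 -> else branch t1) = -7

Propagation after the edit:
  t1: marked dirty but never re-examined — demand shifted away from it.
  t3: demanded for the first time — runs, produces -2.
  t5: runs — a3 -7->0; result -2.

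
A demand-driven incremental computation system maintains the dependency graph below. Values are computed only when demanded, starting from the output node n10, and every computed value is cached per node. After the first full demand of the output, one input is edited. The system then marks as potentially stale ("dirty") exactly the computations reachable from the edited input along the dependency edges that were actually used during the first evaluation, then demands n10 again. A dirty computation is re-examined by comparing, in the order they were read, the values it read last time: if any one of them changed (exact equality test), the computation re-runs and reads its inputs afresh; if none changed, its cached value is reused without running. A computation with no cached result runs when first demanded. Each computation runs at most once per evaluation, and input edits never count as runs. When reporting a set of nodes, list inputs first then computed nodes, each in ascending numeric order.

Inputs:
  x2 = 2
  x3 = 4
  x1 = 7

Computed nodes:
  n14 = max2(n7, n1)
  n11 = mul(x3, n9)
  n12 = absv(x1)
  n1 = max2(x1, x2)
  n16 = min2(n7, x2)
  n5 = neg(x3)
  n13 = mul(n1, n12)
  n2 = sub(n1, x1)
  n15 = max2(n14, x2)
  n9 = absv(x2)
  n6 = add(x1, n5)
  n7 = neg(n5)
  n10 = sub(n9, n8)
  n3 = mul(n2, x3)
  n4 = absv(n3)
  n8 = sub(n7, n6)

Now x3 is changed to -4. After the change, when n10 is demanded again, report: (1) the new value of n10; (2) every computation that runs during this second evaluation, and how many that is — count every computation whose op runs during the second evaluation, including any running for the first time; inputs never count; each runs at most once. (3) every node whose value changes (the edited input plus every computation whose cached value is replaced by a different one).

New value of n10: 17.
Computations that run: n5, n6, n7, n8, n10 — 5 in total.
Values that change: x3, n5, n6, n7, n8, n10.

First evaluation (everything demanded from the output):
  n5 = neg(4) = -4
  n6 = add(7, -4) = 3
  n7 = neg(-4) = 4
  n8 = sub(4, 3) = 1
  n9 = absv(2) = 2
  n10 = sub(2, 1) = 1

Propagation after the edit:
  n5: runs — x3 4->-4; result 4.
  n6: runs — n5 -4->4; result 11.
  n7: runs — n5 -4->4; result -4.
  n8: runs — n7 4->-4; n6 3->11; result -15.
  n10: runs — n8 1->-15; result 17.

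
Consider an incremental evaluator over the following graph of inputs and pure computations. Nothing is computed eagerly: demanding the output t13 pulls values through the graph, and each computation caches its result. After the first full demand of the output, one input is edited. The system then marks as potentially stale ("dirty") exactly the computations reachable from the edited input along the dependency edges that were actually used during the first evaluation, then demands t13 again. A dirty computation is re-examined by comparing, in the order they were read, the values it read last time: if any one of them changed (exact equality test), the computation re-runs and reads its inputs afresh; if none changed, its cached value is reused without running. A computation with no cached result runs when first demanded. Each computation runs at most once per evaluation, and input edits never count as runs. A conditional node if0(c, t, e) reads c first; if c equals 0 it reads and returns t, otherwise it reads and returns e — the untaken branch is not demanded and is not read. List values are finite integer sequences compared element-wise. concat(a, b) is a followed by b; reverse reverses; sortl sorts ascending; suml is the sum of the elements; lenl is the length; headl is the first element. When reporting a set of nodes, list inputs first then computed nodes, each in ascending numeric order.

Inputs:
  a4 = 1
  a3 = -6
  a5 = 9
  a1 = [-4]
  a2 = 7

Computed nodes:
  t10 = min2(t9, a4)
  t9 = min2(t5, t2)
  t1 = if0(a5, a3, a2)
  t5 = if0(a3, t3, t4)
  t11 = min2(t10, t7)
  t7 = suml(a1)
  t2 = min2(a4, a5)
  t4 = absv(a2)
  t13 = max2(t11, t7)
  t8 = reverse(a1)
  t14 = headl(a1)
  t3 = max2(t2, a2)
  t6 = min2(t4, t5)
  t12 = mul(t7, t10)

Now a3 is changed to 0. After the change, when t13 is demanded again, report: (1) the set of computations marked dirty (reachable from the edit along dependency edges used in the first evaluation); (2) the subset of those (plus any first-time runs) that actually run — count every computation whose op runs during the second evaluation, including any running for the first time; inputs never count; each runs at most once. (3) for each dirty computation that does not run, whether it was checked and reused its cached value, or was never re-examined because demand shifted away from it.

Dirty set: t5, t9, t10, t11, t13.
Run set: t3, t5 (2 run).
Re-examined without running (cache reused): t9, t10, t11, t13.
The important point: the flipped condition pulls in fresh nodes; t3 runs for the first time.

Initial pass — values computed on the first demand:
  t2 = min2(1, 9) = 1
  t4 = absv(7) = 7
  t5 = if0(a3=-6 -> else branch t4) = 7
  t7 = suml([-4]) = -4
  t9 = min2(7, 1) = 1
  t10 = min2(1, 1) = 1
  t11 = min2(1, -4) = -4
  t13 = max2(-4, -4) = -4

Second demand — change propagation:
  t3: newly demanded (no cache) — executes and yields 7.
  t5: re-runs because a3 -6->0; new result 7 (unchanged).
  t9: re-examined; everything it read last time is the same (t5 unchanged, t2 unchanged) — cache 1 kept, no run.
  t10: re-examined; everything it read last time is the same (t9 unchanged, a4 unchanged) — cache 1 kept, no run.
  t11: re-examined; everything it read last time is the same (t10 unchanged, t7 unchanged) — cache -4 kept, no run.
  t13: re-examined; everything it read last time is the same (t11 unchanged, t7 unchanged) — cache -4 kept, no run.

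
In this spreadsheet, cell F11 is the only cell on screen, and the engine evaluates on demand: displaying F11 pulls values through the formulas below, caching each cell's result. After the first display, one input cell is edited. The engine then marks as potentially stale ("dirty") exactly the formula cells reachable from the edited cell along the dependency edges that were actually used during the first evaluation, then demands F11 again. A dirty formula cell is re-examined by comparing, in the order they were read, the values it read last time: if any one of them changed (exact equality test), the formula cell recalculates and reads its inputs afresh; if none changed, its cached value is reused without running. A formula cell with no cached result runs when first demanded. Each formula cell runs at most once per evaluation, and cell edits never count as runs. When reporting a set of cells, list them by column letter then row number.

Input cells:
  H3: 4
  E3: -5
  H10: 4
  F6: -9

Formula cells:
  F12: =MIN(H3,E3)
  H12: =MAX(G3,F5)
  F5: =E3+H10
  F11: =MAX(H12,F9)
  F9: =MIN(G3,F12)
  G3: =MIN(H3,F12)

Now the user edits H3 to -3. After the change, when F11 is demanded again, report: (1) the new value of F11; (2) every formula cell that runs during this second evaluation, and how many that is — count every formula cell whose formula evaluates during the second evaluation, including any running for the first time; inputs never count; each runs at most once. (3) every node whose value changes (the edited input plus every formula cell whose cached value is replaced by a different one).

F11 now evaluates to -1.
Run set: F12, G3 (2 run).
Changed values: H3.
The important point: at H12 every value read last time is unchanged, so the dirty flag clears without a run.

Initial pass — values computed on the first demand:
  F5 = -5 + 4 = -1
  F12 = MIN(4, -5) = -5
  G3 = MIN(4, -5) = -5
  F9 = MIN(-5, -5) = -5
  H12 = MAX(-5, -1) = -1
  F11 = MAX(-1, -5) = -1

Second demand — change propagation:
  F12: re-runs because H3 4->-3; new result -5 (unchanged).
  G3: re-runs because H3 4->-3; new result -5 (unchanged).
  F9: re-examined; everything it read last time is the same (G3 unchanged, F12 unchanged) — cache -5 kept, no run.
  H12: re-examined; everything it read last time is the same (G3 unchanged, F5 unchanged) — cache -1 kept, no run.
  F11: re-examined; everything it read last time is the same (H12 unchanged, F9 unchanged) — cache -1 kept, no run.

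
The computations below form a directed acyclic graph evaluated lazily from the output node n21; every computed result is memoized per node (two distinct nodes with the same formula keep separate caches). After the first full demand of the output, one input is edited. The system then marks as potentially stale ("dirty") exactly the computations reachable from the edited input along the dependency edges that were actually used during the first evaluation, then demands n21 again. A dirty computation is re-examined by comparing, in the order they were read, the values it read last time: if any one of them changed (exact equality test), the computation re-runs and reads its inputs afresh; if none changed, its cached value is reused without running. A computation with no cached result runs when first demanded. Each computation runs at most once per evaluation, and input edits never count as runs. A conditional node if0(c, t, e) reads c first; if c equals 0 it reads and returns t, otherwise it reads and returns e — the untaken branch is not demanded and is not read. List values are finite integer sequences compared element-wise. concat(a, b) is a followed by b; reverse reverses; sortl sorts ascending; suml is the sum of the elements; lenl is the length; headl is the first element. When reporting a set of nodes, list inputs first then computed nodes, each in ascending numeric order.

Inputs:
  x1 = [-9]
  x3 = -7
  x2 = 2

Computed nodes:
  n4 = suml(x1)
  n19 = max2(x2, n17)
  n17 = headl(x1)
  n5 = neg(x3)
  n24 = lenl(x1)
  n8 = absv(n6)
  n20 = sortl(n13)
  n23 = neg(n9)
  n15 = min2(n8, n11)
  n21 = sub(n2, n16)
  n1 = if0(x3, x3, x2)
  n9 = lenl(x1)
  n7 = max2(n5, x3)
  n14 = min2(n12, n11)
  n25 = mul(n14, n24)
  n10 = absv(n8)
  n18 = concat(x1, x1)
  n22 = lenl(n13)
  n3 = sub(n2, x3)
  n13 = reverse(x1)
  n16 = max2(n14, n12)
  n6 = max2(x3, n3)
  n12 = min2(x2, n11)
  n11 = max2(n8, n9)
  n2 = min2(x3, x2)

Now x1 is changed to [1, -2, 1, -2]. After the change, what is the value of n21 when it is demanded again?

First demand of the output computes:
  n2 = min2(-7, 2) = -7
  n3 = sub(-7, -7) = 0
  n6 = max2(-7, 0) = 0
  n8 = absv(0) = 0
  n9 = lenl([-9]) = 1
  n11 = max2(0, 1) = 1
  n12 = min2(2, 1) = 1
  n14 = min2(1, 1) = 1
  n16 = max2(1, 1) = 1
  n21 = sub(-7, 1) = -8

After the edit, cleaning proceeds:
  n9: a read changed (x1 [-9]->[1, -2, 1, -2]) — executes, giving 4.
  n11: a read changed (n9 1->4) — executes, giving 4.
  n12: a read changed (n11 1->4) — executes, giving 2.
  n14: a read changed (n12 1->2; n11 1->4) — executes, giving 2.
  n16: a read changed (n14 1->2; n12 1->2) — executes, giving 2.
  n21: a read changed (n16 1->2) — executes, giving -9.

Demanding n21 again yields -9.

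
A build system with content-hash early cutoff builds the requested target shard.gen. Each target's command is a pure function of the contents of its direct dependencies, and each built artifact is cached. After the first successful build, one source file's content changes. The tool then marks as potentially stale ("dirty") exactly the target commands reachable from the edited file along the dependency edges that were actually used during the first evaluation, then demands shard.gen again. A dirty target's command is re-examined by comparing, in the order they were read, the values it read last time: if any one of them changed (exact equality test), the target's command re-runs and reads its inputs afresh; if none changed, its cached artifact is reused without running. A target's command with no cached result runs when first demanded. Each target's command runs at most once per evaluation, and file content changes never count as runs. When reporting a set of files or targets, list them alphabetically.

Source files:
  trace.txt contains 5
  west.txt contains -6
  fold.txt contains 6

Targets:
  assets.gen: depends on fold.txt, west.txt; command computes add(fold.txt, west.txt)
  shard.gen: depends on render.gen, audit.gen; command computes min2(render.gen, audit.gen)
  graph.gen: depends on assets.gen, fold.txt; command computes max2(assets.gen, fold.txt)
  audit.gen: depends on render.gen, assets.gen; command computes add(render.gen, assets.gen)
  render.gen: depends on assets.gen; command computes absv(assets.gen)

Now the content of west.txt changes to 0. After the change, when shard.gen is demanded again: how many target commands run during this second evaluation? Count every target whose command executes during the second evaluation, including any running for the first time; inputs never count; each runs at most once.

First evaluation (everything demanded from the output):
  assets.gen = add(6, -6) = 0
  render.gen = absv(0) = 0
  audit.gen = add(0, 0) = 0
  shard.gen = min2(0, 0) = 0

Propagation after the edit:
  assets.gen: runs — west.txt -6->0; result 6.
  render.gen: runs — assets.gen 0->6; result 6.
  audit.gen: runs — render.gen 0->6; assets.gen 0->6; result 12.
  shard.gen: runs — render.gen 0->6; audit.gen 0->12; result 6.

Target commands that run: assets.gen, audit.gen, render.gen, shard.gen — 4 in total.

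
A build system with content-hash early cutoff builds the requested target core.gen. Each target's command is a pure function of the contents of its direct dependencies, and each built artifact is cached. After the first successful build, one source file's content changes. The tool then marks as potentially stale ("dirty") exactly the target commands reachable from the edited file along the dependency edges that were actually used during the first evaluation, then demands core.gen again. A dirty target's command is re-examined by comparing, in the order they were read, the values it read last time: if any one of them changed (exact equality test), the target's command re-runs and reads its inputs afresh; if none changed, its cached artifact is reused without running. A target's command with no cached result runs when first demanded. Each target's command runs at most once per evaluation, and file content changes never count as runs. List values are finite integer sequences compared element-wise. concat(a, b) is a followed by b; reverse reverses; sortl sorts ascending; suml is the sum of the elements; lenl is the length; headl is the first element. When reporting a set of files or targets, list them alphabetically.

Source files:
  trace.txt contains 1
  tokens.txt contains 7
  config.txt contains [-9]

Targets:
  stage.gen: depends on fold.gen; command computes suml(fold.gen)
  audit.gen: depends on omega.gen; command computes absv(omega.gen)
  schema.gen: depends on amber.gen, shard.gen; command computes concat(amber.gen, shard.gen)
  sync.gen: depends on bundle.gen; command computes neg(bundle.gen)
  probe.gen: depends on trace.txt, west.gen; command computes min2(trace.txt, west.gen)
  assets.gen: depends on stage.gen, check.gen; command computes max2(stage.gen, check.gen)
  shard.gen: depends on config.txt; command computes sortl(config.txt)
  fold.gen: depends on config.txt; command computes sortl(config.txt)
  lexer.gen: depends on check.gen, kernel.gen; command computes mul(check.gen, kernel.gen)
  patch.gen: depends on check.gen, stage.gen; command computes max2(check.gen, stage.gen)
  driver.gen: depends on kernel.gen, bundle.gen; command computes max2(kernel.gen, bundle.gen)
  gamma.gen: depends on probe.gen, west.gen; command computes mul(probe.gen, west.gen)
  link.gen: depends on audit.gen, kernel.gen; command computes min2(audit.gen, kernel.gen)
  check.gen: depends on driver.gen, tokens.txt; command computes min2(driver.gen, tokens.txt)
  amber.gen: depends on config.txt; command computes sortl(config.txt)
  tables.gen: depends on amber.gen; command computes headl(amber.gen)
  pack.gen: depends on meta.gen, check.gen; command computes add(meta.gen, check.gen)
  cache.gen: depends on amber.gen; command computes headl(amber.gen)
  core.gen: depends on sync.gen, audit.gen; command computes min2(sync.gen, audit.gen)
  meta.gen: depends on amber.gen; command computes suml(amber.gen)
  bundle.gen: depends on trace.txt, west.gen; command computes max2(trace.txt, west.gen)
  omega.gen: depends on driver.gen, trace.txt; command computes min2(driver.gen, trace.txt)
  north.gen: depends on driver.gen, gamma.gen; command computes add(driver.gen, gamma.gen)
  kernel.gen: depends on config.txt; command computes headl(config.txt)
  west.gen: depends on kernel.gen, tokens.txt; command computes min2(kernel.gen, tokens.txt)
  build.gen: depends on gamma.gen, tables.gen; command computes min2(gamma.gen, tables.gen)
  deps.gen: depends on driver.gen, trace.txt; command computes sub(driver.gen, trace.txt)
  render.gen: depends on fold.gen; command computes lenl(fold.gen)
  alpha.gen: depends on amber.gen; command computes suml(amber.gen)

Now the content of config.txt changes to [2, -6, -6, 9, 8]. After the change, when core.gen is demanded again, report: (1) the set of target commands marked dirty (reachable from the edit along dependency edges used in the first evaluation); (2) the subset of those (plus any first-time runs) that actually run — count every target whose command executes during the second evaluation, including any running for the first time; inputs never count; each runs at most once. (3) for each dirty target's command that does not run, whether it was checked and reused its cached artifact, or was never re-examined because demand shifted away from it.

First evaluation (everything demanded from the output):
  kernel.gen = headl([-9]) = -9
  west.gen = min2(-9, 7) = -9
  bundle.gen = max2(1, -9) = 1
  driver.gen = max2(-9, 1) = 1
  omega.gen = min2(1, 1) = 1
  audit.gen = absv(1) = 1
  sync.gen = neg(1) = -1
  core.gen = min2(-1, 1) = -1

Propagation after the edit:
  kernel.gen: runs — config.txt [-9]->[2, -6, -6, 9, 8]; result 2.
  west.gen: runs — kernel.gen -9->2; result 2.
  bundle.gen: runs — west.gen -9->2; result 2.
  driver.gen: runs — kernel.gen -9->2; bundle.gen 1->2; result 2.
  omega.gen: runs — driver.gen 1->2; result 1 (same value as before).
  audit.gen: checked — values it read are unchanged (omega.gen unchanged); reused cached 1 without running.
  sync.gen: runs — bundle.gen 1->2; result -2.
  core.gen: runs — sync.gen -1->-2; result -2.

Key observation: the cutoff stops propagation at audit.gen — its inputs' values are unchanged, so it reuses its cache.

Marked dirty: audit.gen, bundle.gen, core.gen, driver.gen, kernel.gen, omega.gen, sync.gen, west.gen.
Target commands that run: bundle.gen, core.gen, driver.gen, kernel.gen, omega.gen, sync.gen, west.gen — 7 in total.
Checked but reused from cache: audit.gen.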